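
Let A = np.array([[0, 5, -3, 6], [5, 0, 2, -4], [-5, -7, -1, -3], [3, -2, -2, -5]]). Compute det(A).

det(A) = -170

Expand along row 1 (it has 1 zero):
  − (5) · M_12   where M_12 = det([5 2 -4; -5 -1 -3; 3 -2 -5]) = -125
  + (-3) · M_13   where M_13 = det([5 0 -4; -5 -7 -3; 3 -2 -5]) = 21
  − (6) · M_14   where M_14 = det([5 0 2; -5 -7 -1; 3 -2 -2]) = 122
det = (-1)·(5)·(-125) + (+1)·(-3)·(21) + (-1)·(6)·(122) = -170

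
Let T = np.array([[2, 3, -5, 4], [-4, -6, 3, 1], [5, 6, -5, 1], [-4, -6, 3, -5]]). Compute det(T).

|T| = 126

Expand along row 1:
  + (2) · M_11   where M_11 = det([-6 3 1; 6 -5 1; -6 3 -5]) = -72
  − (3) · M_12   where M_12 = det([-4 3 1; 5 -5 1; -4 3 -5]) = -30
  + (-5) · M_13   where M_13 = det([-4 -6 1; 5 6 1; -4 -6 -5]) = -36
  − (4) · M_14   where M_14 = det([-4 -6 3; 5 6 -5; -4 -6 3]) = 0
det = (+1)·(2)·(-72) + (-1)·(3)·(-30) + (+1)·(-5)·(-36) + (-1)·(4)·(0) = 126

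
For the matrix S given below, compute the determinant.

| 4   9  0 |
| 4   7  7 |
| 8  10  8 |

160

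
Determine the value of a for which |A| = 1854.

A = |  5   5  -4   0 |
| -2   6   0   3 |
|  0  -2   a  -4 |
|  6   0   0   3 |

Expanding along the row containing a, det(A) is linear in a: det(A) = (210)·a + (384).
Set (210)·a + (384) = 1854  ⇒  (210)·a = 1470  ⇒  a = 7.

7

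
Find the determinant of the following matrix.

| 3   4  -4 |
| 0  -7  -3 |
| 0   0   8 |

-168

The matrix is upper triangular, so the determinant is the product of the diagonal entries:
det = (3) · (-7) · (8) = -168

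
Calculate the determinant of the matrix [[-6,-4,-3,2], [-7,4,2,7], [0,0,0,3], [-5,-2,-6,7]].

-678

Expand along row 3 (it has 3 zeros):
  − (3) · M_34   where M_34 = det([-6 -4 -3; -7 4 2; -5 -2 -6]) = 226
det = (-1)·(3)·(226) = -678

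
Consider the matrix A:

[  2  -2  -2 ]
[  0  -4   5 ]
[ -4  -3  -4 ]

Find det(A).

134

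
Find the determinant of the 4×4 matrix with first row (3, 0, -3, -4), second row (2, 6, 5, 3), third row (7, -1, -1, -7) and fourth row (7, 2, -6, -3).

Expand along row 1 (it has 1 zero):
  + (3) · M_11   where M_11 = det([6 5 3; -1 -1 -7; 2 -6 -3]) = -295
  + (-3) · M_13   where M_13 = det([2 6 3; 7 -1 -7; 7 2 -3]) = -71
  − (-4) · M_14   where M_14 = det([2 6 5; 7 -1 -1; 7 2 -6]) = 331
det = (+1)·(3)·(-295) + (+1)·(-3)·(-71) + (-1)·(-4)·(331) = 652

The determinant is 652.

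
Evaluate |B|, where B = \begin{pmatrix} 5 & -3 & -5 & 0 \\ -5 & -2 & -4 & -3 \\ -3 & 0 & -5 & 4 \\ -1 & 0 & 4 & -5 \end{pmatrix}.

det(B) = -34

Expand along column 2 (it has 2 zeros):
  − (-3) · M_12   where M_12 = det([-5 -4 -3; -3 -5 4; -1 4 -5]) = 82
  + (-2) · M_22   where M_22 = det([5 -5 0; -3 -5 4; -1 4 -5]) = 140
det = (-1)·(-3)·(82) + (+1)·(-2)·(140) = -34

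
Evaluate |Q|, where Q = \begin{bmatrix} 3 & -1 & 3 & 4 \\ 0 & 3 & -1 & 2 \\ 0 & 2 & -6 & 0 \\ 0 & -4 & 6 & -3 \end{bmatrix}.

Expand along column 1 (it has 3 zeros):
  + (3) · M_11   where M_11 = det([3 -1 2; 2 -6 0; -4 6 -3]) = 24
det = (+1)·(3)·(24) = 72

72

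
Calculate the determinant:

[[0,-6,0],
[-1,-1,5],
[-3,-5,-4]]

The determinant is 114.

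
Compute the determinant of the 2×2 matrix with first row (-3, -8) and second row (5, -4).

The determinant is 52.

det = (-3)·(-4) − (-8)·5 = 12 − (-40) = 52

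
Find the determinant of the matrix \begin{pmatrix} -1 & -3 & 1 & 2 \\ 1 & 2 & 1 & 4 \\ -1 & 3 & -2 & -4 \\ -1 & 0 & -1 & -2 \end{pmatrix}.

6

Expand along row 4 (it has 1 zero):
  − (-1) · M_41   where M_41 = det([-3 1 2; 2 1 4; 3 -2 -4]) = -6
  − (-1) · M_43   where M_43 = det([-1 -3 2; 1 2 4; -1 3 -4]) = 30
  + (-2) · M_44   where M_44 = det([-1 -3 1; 1 2 1; -1 3 -2]) = 9
det = (-1)·(-1)·(-6) + (-1)·(-1)·(30) + (+1)·(-2)·(9) = 6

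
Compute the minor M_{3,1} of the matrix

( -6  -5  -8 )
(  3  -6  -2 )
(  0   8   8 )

-38

Delete row 3 and column 1; the remaining 2×2 submatrix is [-5 -8; -6 -2].
Its determinant is (-5)·(-2) − (-8)·(-6) = -38.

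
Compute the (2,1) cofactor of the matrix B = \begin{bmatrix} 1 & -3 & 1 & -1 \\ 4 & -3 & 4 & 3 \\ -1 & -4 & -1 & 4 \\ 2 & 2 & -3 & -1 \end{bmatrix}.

Delete row 2 and column 1; the remaining 3×3 submatrix is [-3 1 -1; -4 -1 4; 2 -3 -1].
Its determinant is -49.
The cofactor carries sign (−1)^(2+1) = −1, so C_{2,1} = −(-49) = 49.

49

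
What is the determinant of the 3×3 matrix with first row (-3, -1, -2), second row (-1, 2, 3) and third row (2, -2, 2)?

Expand along row 1:
  + (-3) · |2 3; -2 2| = (-3)·(4 − (-6)) = -30
  − (-1) · |-1 3; 2 2| = −(-1)·(-2 − 6) = -8
  + (-2) · |-1 2; 2 -2| = (-2)·(2 − 4) = 4
Sum: (-30) + (-8) + (4) = -34

-34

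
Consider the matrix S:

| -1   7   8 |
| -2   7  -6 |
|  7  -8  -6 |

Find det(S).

Expand along column 1:
  + (-1) · |7 -6; -8 -6| = (-1)·(-42 − 48) = 90
  − (-2) · |7 8; -8 -6| = −(-2)·(-42 − (-64)) = 44
  + 7 · |7 8; 7 -6| = 7·(-42 − 56) = -686
Sum: (90) + (44) + (-686) = -552

-552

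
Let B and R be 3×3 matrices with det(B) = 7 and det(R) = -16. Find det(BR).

det(BR) = det(B)·det(R) = (7)·(-16) = -112

The determinant is -112.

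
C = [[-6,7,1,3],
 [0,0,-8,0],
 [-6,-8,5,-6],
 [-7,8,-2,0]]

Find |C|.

The determinant is -2448.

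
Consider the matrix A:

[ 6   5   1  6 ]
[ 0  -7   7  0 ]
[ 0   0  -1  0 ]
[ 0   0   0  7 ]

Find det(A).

A is upper triangular, so det(A) is the product of the diagonal entries:
det = (6) · (-7) · (-1) · (7) = 294

|A| = 294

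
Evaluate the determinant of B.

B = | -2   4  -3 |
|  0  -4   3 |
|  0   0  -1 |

B is upper triangular, so det(B) is the product of the diagonal entries:
det = (-2) · (-4) · (-1) = -8

|B| = -8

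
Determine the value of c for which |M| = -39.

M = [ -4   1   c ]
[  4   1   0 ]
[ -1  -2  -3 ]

9

Expanding along the row containing c, det(M) is linear in c: det(M) = (-7)·c + (24).
Set (-7)·c + (24) = -39  ⇒  (-7)·c = -63  ⇒  c = 9.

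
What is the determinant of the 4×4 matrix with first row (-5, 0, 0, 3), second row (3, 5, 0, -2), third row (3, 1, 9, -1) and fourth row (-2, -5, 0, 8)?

-1485

Expand along column 3 (it has 3 zeros):
  + (9) · M_33   where M_33 = det([-5 0 3; 3 5 -2; -2 -5 8]) = -165
det = (+1)·(9)·(-165) = -1485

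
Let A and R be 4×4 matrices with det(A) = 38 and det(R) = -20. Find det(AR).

det(AR) = det(A)·det(R) = (38)·(-20) = -760

The determinant is -760.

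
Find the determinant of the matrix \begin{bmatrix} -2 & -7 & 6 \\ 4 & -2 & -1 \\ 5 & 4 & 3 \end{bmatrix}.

The determinant is 279.

Expand along column 1:
  + (-2) · |-2 -1; 4 3| = (-2)·(-6 − (-4)) = 4
  − 4 · |-7 6; 4 3| = −4·(-21 − 24) = 180
  + 5 · |-7 6; -2 -1| = 5·(7 − (-12)) = 95
Sum: (4) + (180) + (95) = 279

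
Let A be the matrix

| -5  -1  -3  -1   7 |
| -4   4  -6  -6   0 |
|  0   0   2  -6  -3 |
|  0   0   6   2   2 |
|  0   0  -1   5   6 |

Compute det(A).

A is block upper-triangular with a 2×2 block and a 3×3 block on the diagonal, so its determinant equals the product of the determinants of the diagonal blocks.
det of the 2×2 block = -24
det of the 3×3 block = 136
det = (-24)·(136) = -3264

|A| = -3264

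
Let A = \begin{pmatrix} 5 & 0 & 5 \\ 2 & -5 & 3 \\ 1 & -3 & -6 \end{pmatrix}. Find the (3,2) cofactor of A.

-5

Delete row 3 and column 2; the remaining 2×2 submatrix is [5 5; 2 3].
Its determinant is 5·3 − 5·2 = 5.
The cofactor carries sign (−1)^(3+2) = −1, so C_{3,2} = −(5) = -5.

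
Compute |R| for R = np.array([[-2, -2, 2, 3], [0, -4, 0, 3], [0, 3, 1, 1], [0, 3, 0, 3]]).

|R| = 42

Expand along column 1 (it has 3 zeros):
  + (-2) · M_11   where M_11 = det([-4 0 3; 3 1 1; 3 0 3]) = -21
det = (+1)·(-2)·(-21) = 42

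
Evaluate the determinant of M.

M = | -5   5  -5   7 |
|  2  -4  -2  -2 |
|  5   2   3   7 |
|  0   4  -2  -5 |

Expand along row 4 (it has 1 zero):
  + (4) · M_42   where M_42 = det([-5 -5 7; 2 -2 -2; 5 3 7]) = 272
  − (-2) · M_43   where M_43 = det([-5 5 7; 2 -4 -2; 5 2 7]) = 168
  + (-5) · M_44   where M_44 = det([-5 5 -5; 2 -4 -2; 5 2 3]) = -160
det = (+1)·(4)·(272) + (-1)·(-2)·(168) + (+1)·(-5)·(-160) = 2224

The determinant is 2224.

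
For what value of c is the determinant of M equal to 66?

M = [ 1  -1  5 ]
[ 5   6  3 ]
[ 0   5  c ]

Expanding along the column containing c, det(M) is linear in c: det(M) = (11)·c + (110).
Set (11)·c + (110) = 66  ⇒  (11)·c = -44  ⇒  c = -4.

c = -4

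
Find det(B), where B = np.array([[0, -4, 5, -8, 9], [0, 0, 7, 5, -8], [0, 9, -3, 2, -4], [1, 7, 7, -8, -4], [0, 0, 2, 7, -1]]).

Expand along column 1 (it has 4 zeros):
  − (1) · M_41   where M_41 = det([-4 5 -8 9; 0 7 5 -8; 9 -3 2 -4; 0 2 7 -1]) = 4794
det = (-1)·(1)·(4794) = -4794

-4794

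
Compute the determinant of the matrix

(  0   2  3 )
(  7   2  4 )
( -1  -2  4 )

-100

Expand along row 1:
  − 2 · |7 4; -1 4| = −2·(28 − (-4)) = -64
  + 3 · |7 2; -1 -2| = 3·(-14 − (-2)) = -36
Sum: (-64) + (-36) = -100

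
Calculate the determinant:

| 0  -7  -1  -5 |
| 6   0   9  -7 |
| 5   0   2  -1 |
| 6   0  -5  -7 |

Expand along column 2 (it has 3 zeros):
  − (-7) · M_12   where M_12 = det([6 9 -7; 5 2 -1; 6 -5 -7]) = 406
det = (-1)·(-7)·(406) = 2842

The determinant is 2842.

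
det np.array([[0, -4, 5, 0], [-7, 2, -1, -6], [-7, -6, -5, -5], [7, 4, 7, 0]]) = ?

Expand along row 1 (it has 2 zeros):
  − (-4) · M_12   where M_12 = det([-7 -1 -6; -7 -5 -5; 7 7 0]) = -126
  + (5) · M_13   where M_13 = det([-7 2 -6; -7 -6 -5; 7 4 0]) = -294
det = (-1)·(-4)·(-126) + (+1)·(5)·(-294) = -1974

-1974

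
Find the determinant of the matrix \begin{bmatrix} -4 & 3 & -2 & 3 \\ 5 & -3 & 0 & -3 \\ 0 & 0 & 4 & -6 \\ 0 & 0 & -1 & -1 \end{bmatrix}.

The matrix is block upper-triangular with a 2×2 block and a 2×2 block on the diagonal, so its determinant equals the product of the determinants of the diagonal blocks.
det of the 2×2 block = -3
det of the 2×2 block = -10
det = (-3)·(-10) = 30

30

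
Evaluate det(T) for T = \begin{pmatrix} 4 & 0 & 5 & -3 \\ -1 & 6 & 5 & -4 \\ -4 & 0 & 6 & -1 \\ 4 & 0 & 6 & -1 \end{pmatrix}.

Expand along column 2 (it has 3 zeros):
  + (6) · M_22   where M_22 = det([4 5 -3; -4 6 -1; 4 6 -1]) = 104
det = (+1)·(6)·(104) = 624

det(T) = 624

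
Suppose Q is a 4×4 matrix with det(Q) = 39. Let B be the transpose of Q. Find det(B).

det(Qᵀ) = det(Q).
det(B) = (1)·(39) = 39

|B| = 39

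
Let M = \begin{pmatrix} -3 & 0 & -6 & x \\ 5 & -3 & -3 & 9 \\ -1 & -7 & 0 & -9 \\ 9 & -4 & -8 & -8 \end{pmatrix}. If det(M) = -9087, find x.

x = 9

Expanding along the row containing x, det(M) is linear in x: det(M) = (-103)·x + (-8160).
Set (-103)·x + (-8160) = -9087  ⇒  (-103)·x = -927  ⇒  x = 9.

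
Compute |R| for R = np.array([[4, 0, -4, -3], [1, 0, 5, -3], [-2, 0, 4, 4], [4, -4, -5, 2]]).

|R| = -312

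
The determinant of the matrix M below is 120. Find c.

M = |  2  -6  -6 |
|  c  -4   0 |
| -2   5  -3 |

c = -1

Expanding along the column containing c, det(M) is linear in c: det(M) = (-48)·c + (72).
Set (-48)·c + (72) = 120  ⇒  (-48)·c = 48  ⇒  c = -1.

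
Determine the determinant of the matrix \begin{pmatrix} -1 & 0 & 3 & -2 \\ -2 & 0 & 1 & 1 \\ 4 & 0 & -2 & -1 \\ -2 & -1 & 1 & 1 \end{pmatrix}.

The determinant is -5.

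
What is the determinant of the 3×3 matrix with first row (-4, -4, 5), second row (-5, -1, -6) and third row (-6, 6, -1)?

The determinant is -452.

Expand along row 1:
  + (-4) · |-1 -6; 6 -1| = (-4)·(1 − (-36)) = -148
  − (-4) · |-5 -6; -6 -1| = −(-4)·(5 − 36) = -124
  + 5 · |-5 -1; -6 6| = 5·(-30 − 6) = -180
Sum: (-148) + (-124) + (-180) = -452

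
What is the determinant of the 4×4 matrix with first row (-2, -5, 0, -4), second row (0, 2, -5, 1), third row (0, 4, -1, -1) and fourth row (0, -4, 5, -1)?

Expand along column 1 (it has 3 zeros):
  + (-2) · M_11   where M_11 = det([2 -5 1; 4 -1 -1; -4 5 -1]) = -12
det = (+1)·(-2)·(-12) = 24

24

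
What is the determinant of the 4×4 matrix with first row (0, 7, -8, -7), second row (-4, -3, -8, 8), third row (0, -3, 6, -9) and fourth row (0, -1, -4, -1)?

Expand along column 1 (it has 3 zeros):
  − (-4) · M_21   where M_21 = det([7 -8 -7; -3 6 -9; -1 -4 -1]) = -468
det = (-1)·(-4)·(-468) = -1872

The determinant is -1872.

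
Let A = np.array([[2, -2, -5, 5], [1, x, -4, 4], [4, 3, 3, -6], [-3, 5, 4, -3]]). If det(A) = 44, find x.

0

Expanding along the column containing x, det(A) is linear in x: det(A) = (5)·x + (44).
Set (5)·x + (44) = 44  ⇒  (5)·x = 0  ⇒  x = 0.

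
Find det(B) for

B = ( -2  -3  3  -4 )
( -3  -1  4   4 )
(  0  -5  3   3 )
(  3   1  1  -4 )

Expand along row 3 (it has 1 zero):
  − (-5) · M_32   where M_32 = det([-2 3 -4; -3 4 4; 3 1 -4]) = 100
  + (3) · M_33   where M_33 = det([-2 -3 -4; -3 -1 4; 3 1 -4]) = 0
  − (3) · M_34   where M_34 = det([-2 -3 3; -3 -1 4; 3 1 1]) = -35
det = (-1)·(-5)·(100) + (+1)·(3)·(0) + (-1)·(3)·(-35) = 605

605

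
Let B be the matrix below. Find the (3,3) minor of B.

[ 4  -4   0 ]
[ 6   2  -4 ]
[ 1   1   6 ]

The minor is 32.

Delete row 3 and column 3; the remaining 2×2 submatrix is [4 -4; 6 2].
Its determinant is 4·2 − (-4)·6 = 32.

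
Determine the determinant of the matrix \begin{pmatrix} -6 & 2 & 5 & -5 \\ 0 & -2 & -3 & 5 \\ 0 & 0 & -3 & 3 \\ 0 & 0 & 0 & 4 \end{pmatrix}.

The determinant is -144.

The matrix is upper triangular, so the determinant is the product of the diagonal entries:
det = (-6) · (-2) · (-3) · (4) = -144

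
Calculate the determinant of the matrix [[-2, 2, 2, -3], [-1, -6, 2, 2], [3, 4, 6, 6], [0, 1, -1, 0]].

The determinant is 130.

Expand along row 4 (it has 2 zeros):
  + (1) · M_42   where M_42 = det([-2 2 -3; -1 2 2; 3 6 6]) = 60
  − (-1) · M_43   where M_43 = det([-2 2 -3; -1 -6 2; 3 4 6]) = 70
det = (+1)·(1)·(60) + (-1)·(-1)·(70) = 130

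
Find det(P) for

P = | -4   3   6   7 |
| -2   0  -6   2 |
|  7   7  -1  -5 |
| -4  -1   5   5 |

|P| = -78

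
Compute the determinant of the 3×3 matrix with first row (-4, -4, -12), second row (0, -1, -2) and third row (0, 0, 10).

The matrix is upper triangular, so the determinant is the product of the diagonal entries:
det = (-4) · (-1) · (10) = 40

40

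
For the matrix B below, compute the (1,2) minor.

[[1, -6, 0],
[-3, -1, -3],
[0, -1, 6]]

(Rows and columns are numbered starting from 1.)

Delete row 1 and column 2; the remaining 2×2 submatrix is [-3 -3; 0 6].
Its determinant is (-3)·6 − (-3)·0 = -18.

The minor is -18.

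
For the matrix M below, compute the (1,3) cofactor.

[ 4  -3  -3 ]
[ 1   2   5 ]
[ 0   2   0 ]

The cofactor is 2.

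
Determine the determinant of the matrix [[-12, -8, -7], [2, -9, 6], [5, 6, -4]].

-703

Expand along row 1:
  + (-12) · |-9 6; 6 -4| = (-12)·(36 − 36) = 0
  − (-8) · |2 6; 5 -4| = −(-8)·(-8 − 30) = -304
  + (-7) · |2 -9; 5 6| = (-7)·(12 − (-45)) = -399
Sum: (0) + (-304) + (-399) = -703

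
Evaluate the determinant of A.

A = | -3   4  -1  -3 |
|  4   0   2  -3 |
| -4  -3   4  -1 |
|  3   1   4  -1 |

The determinant is -563.

Expand along row 2 (it has 1 zero):
  − (4) · M_21   where M_21 = det([4 -1 -3; -3 4 -1; 1 4 -1]) = 52
  − (2) · M_23   where M_23 = det([-3 4 -3; -4 -3 -1; 3 1 -1]) = -55
  + (-3) · M_24   where M_24 = det([-3 4 -1; -4 -3 4; 3 1 4]) = 155
det = (-1)·(4)·(52) + (-1)·(2)·(-55) + (+1)·(-3)·(155) = -563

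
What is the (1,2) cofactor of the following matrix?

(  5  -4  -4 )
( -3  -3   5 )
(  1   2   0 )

Delete row 1 and column 2; the remaining 2×2 submatrix is [-3 5; 1 0].
Its determinant is (-3)·0 − 5·1 = -5.
The cofactor carries sign (−1)^(1+2) = −1, so C_{1,2} = −(-5) = 5.

5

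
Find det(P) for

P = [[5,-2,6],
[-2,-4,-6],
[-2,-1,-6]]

Expand along row 1:
  + 5 · |-4 -6; -1 -6| = 5·(24 − 6) = 90
  − (-2) · |-2 -6; -2 -6| = −(-2)·(12 − 12) = 0
  + 6 · |-2 -4; -2 -1| = 6·(2 − 8) = -36
Sum: (90) + (0) + (-36) = 54

54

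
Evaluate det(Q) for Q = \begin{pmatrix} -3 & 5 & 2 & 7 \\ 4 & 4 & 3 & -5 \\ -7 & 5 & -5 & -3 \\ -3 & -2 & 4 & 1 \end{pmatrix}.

The determinant is -3661.

Expand along row 1:
  + (-3) · M_11   where M_11 = det([4 3 -5; 5 -5 -3; -2 4 1]) = -19
  − (5) · M_12   where M_12 = det([4 3 -5; -7 -5 -3; -3 4 1]) = 291
  + (2) · M_13   where M_13 = det([4 4 -5; -7 5 -3; -3 -2 1]) = -85
  − (7) · M_14   where M_14 = det([4 4 3; -7 5 -5; -3 -2 4]) = 299
det = (+1)·(-3)·(-19) + (-1)·(5)·(291) + (+1)·(2)·(-85) + (-1)·(7)·(299) = -3661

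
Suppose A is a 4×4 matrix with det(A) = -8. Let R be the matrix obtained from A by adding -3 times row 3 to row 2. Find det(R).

-8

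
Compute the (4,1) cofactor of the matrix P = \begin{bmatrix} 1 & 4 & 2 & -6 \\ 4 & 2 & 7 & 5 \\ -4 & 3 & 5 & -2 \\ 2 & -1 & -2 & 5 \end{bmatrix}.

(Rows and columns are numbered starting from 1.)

52

Delete row 4 and column 1; the remaining 3×3 submatrix is [4 2 -6; 2 7 5; 3 5 -2].
Its determinant is -52.
The cofactor carries sign (−1)^(4+1) = −1, so C_{4,1} = −(-52) = 52.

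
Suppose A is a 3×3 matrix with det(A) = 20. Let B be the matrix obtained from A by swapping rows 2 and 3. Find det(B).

The determinant is -20.

Swapping two rows multiplies the determinant by −1.
det(B) = (-1)·(20) = -20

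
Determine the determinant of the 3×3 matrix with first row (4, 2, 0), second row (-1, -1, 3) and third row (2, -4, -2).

64

Expand along column 3:
  − 3 · |4 2; 2 -4| = −3·(-16 − 4) = 60
  + (-2) · |4 2; -1 -1| = (-2)·(-4 − (-2)) = 4
Sum: (60) + (4) = 64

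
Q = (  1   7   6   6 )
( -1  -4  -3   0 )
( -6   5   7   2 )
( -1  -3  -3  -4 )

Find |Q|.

det(Q) = -96

Expand along row 2 (it has 1 zero):
  − (-1) · M_21   where M_21 = det([7 6 6; 5 7 2; -3 -3 -4]) = -34
  + (-4) · M_22   where M_22 = det([1 6 6; -6 7 2; -1 -3 -4]) = -28
  − (-3) · M_23   where M_23 = det([1 7 6; -6 5 2; -1 -3 -4]) = -58
det = (-1)·(-1)·(-34) + (+1)·(-4)·(-28) + (-1)·(-3)·(-58) = -96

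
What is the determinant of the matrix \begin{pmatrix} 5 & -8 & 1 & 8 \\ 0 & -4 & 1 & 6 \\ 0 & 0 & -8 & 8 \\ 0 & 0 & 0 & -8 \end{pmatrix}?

The determinant is -1280.

The matrix is upper triangular, so the determinant is the product of the diagonal entries:
det = (5) · (-4) · (-8) · (-8) = -1280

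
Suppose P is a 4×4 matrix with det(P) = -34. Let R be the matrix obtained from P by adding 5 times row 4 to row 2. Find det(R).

Adding a multiple of one row to another leaves the determinant unchanged.
det(R) = (1)·(-34) = -34

-34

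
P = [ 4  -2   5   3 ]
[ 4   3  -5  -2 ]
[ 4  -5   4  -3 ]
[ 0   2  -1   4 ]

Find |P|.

|P| = -300

Expand along row 4 (it has 1 zero):
  + (2) · M_42   where M_42 = det([4 5 3; 4 -5 -2; 4 4 -3]) = 220
  − (-1) · M_43   where M_43 = det([4 -2 3; 4 3 -2; 4 -5 -3]) = -180
  + (4) · M_44   where M_44 = det([4 -2 5; 4 3 -5; 4 -5 4]) = -140
det = (+1)·(2)·(220) + (-1)·(-1)·(-180) + (+1)·(4)·(-140) = -300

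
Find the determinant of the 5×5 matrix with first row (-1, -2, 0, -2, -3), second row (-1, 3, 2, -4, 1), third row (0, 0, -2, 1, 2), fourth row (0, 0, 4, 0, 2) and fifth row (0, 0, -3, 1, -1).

The matrix is block upper-triangular with a 2×2 block and a 3×3 block on the diagonal, so its determinant equals the product of the determinants of the diagonal blocks.
det of the 2×2 block = -5
det of the 3×3 block = 10
det = (-5)·(10) = -50

-50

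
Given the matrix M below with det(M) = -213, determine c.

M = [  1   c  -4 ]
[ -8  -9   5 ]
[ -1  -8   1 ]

-8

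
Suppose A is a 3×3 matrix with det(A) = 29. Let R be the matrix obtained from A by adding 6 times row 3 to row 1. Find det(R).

29

Adding a multiple of one row to another leaves the determinant unchanged.
det(R) = (1)·(29) = 29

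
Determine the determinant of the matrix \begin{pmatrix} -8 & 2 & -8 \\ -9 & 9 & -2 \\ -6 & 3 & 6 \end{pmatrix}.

-564

Expand along column 1:
  + (-8) · |9 -2; 3 6| = (-8)·(54 − (-6)) = -480
  − (-9) · |2 -8; 3 6| = −(-9)·(12 − (-24)) = 324
  + (-6) · |2 -8; 9 -2| = (-6)·(-4 − (-72)) = -408
Sum: (-480) + (324) + (-408) = -564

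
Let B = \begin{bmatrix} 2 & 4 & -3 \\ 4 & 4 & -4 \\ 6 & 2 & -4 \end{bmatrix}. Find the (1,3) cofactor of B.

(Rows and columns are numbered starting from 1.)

-16

Delete row 1 and column 3; the remaining 2×2 submatrix is [4 4; 6 2].
Its determinant is 4·2 − 4·6 = -16.
The cofactor carries sign (−1)^(1+3) = +1, so C_{1,3} = +(-16) = -16.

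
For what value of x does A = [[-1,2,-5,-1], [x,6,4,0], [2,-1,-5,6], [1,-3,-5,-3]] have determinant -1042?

Expanding along the column containing x, det(A) is linear in x: det(A) = (-205)·x + (-632).
Set (-205)·x + (-632) = -1042  ⇒  (-205)·x = -410  ⇒  x = 2.

2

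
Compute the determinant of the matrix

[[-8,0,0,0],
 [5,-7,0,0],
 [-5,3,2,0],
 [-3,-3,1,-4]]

-448

The matrix is lower triangular, so the determinant is the product of the diagonal entries:
det = (-8) · (-7) · (2) · (-4) = -448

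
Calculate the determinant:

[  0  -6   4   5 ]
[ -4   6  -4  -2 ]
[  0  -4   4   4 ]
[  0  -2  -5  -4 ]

The determinant is 80.

Expand along column 1 (it has 3 zeros):
  − (-4) · M_21   where M_21 = det([-6 4 5; -4 4 4; -2 -5 -4]) = 20
det = (-1)·(-4)·(20) = 80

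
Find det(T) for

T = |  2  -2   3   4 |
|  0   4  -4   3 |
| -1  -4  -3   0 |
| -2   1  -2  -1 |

Expand along row 2 (it has 1 zero):
  + (4) · M_22   where M_22 = det([2 3 4; -1 -3 0; -2 -2 -1]) = -13
  − (-4) · M_23   where M_23 = det([2 -2 4; -1 -4 0; -2 1 -1]) = -26
  + (3) · M_24   where M_24 = det([2 -2 3; -1 -4 -3; -2 1 -2]) = -13
det = (+1)·(4)·(-13) + (-1)·(-4)·(-26) + (+1)·(3)·(-13) = -195

-195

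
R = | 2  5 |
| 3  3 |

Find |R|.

-9

det(R) = 2·3 − 5·3 = 6 − 15 = -9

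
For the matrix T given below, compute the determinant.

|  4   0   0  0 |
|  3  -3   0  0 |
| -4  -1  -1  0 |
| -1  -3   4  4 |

T is lower triangular, so det(T) is the product of the diagonal entries:
det = (4) · (-3) · (-1) · (4) = 48

48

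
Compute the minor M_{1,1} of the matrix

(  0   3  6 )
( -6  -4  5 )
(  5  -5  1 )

The minor is 21.

Delete row 1 and column 1; the remaining 2×2 submatrix is [-4 5; -5 1].
Its determinant is (-4)·1 − 5·(-5) = 21.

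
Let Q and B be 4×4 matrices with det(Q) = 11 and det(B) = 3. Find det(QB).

det(QB) = det(Q)·det(B) = (11)·(3) = 33

|QB| = 33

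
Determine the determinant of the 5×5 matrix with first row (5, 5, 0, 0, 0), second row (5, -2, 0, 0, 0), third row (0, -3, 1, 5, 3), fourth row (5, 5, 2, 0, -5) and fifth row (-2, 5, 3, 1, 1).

The matrix is block lower-triangular with a 2×2 block and a 3×3 block on the diagonal, so its determinant equals the product of the determinants of the diagonal blocks.
det of the 2×2 block = -35
det of the 3×3 block = -74
det = (-35)·(-74) = 2590

2590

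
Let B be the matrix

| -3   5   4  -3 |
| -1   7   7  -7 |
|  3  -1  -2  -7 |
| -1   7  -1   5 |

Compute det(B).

det(B) = 1136

Expand along row 1:
  + (-3) · M_11   where M_11 = det([7 7 -7; -1 -2 -7; 7 -1 5]) = -532
  − (5) · M_12   where M_12 = det([-1 7 -7; 3 -2 -7; -1 -1 5]) = -4
  + (4) · M_13   where M_13 = det([-1 7 -7; 3 -1 -7; -1 7 5]) = -240
  − (-3) · M_14   where M_14 = det([-1 7 7; 3 -1 -2; -1 7 -1]) = 160
det = (+1)·(-3)·(-532) + (-1)·(5)·(-4) + (+1)·(4)·(-240) + (-1)·(-3)·(160) = 1136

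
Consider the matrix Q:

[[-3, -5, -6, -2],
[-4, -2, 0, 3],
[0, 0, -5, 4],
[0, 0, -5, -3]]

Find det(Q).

-490

Q is block upper-triangular with a 2×2 block and a 2×2 block on the diagonal, so its determinant equals the product of the determinants of the diagonal blocks.
det of the 2×2 block = -14
det of the 2×2 block = 35
det = (-14)·(35) = -490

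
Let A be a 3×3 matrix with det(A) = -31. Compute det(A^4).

det(A^4) = (det A)^4 = (-31)^4 = 923521

The determinant is 923521.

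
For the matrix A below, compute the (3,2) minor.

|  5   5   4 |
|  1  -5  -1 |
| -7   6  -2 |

-9

Delete row 3 and column 2; the remaining 2×2 submatrix is [5 4; 1 -1].
Its determinant is 5·(-1) − 4·1 = -9.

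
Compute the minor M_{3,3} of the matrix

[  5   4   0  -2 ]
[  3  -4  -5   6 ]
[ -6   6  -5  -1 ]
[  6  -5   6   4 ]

Delete row 3 and column 3; the remaining 3×3 submatrix is [5 4 -2; 3 -4 6; 6 -5 4].
Its determinant is 148.

148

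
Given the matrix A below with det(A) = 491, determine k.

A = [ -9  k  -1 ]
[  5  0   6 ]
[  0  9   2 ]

Expanding along the row containing k, det(A) is linear in k: det(A) = (-10)·k + (441).
Set (-10)·k + (441) = 491  ⇒  (-10)·k = 50  ⇒  k = -5.

k = -5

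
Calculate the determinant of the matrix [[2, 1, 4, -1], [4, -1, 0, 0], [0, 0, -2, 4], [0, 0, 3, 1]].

The matrix is block upper-triangular with a 2×2 block and a 2×2 block on the diagonal, so its determinant equals the product of the determinants of the diagonal blocks.
det of the 2×2 block = -6
det of the 2×2 block = -14
det = (-6)·(-14) = 84

84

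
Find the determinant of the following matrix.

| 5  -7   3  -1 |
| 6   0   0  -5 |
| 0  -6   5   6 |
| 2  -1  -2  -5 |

Expand along row 2 (it has 2 zeros):
  − (6) · M_21   where M_21 = det([-7 3 -1; -6 5 6; -1 -2 -5]) = -34
  + (-5) · M_24   where M_24 = det([5 -7 3; 0 -6 5; 2 -1 -2]) = 51
det = (-1)·(6)·(-34) + (+1)·(-5)·(51) = -51

-51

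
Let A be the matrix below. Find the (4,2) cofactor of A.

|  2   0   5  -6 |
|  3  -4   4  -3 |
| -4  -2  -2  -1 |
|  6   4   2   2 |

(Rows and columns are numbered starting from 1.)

Delete row 4 and column 2; the remaining 3×3 submatrix is [2 5 -6; 3 4 -3; -4 -2 -1].
Its determinant is -5.
The cofactor carries sign (−1)^(4+2) = +1, so C_{4,2} = +(-5) = -5.

-5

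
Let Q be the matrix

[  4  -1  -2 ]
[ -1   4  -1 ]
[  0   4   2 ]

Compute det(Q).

det(Q) = 54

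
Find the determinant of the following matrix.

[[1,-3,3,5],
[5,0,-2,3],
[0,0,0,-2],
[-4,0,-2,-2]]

Expand along row 3 (it has 3 zeros):
  − (-2) · M_34   where M_34 = det([1 -3 3; 5 0 -2; -4 0 -2]) = -54
det = (-1)·(-2)·(-54) = -108

The determinant is -108.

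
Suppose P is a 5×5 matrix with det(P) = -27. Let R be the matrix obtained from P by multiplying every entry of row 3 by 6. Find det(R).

det(R) = -162

Scaling one row by 6 multiplies the determinant by 6.
det(R) = (6)·(-27) = -162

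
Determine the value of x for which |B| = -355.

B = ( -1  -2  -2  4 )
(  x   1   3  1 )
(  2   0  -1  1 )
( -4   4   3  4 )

9

Expanding along the row containing x, det(B) is linear in x: det(B) = (-22)·x + (-157).
Set (-22)·x + (-157) = -355  ⇒  (-22)·x = -198  ⇒  x = 9.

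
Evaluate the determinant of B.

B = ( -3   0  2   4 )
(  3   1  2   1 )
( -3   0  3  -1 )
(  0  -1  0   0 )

The determinant is -75.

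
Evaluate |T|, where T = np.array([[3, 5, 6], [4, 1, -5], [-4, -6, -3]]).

The determinant is -59.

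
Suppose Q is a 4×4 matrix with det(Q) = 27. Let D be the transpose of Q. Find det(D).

det(Qᵀ) = det(Q).
det(D) = (1)·(27) = 27

det(D) = 27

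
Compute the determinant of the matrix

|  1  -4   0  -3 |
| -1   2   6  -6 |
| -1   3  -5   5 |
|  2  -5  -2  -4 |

Expand along row 1 (it has 1 zero):
  + (1) · M_11   where M_11 = det([2 6 -6; 3 -5 5; -5 -2 -4]) = 168
  − (-4) · M_12   where M_12 = det([-1 6 -6; -1 -5 5; 2 -2 -4]) = -66
  − (-3) · M_14   where M_14 = det([-1 2 6; -1 3 -5; 2 -5 -2]) = 1
det = (+1)·(1)·(168) + (-1)·(-4)·(-66) + (-1)·(-3)·(1) = -93

-93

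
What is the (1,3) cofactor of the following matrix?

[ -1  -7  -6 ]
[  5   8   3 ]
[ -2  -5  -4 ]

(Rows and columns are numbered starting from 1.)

-9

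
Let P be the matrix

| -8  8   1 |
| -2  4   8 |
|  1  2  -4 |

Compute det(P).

248

Expand along column 1:
  + (-8) · |4 8; 2 -4| = (-8)·(-16 − 16) = 256
  − (-2) · |8 1; 2 -4| = −(-2)·(-32 − 2) = -68
  + 1 · |8 1; 4 8| = 1·(64 − 4) = 60
Sum: (256) + (-68) + (60) = 248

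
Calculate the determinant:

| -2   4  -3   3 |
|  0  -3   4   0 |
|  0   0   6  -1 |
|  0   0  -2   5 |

The determinant is 168.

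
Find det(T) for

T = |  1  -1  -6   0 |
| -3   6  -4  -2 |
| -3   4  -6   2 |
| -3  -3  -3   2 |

The determinant is 620.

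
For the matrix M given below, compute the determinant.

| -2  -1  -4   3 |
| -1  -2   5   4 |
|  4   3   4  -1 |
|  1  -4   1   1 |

430

Expand along row 1:
  + (-2) · M_11   where M_11 = det([-2 5 4; 3 4 -1; -4 1 1]) = 71
  − (-1) · M_12   where M_12 = det([-1 5 4; 4 4 -1; 1 1 1]) = -30
  + (-4) · M_13   where M_13 = det([-1 -2 4; 4 3 -1; 1 -4 1]) = -65
  − (3) · M_14   where M_14 = det([-1 -2 5; 4 3 4; 1 -4 1]) = -114
det = (+1)·(-2)·(71) + (-1)·(-1)·(-30) + (+1)·(-4)·(-65) + (-1)·(3)·(-114) = 430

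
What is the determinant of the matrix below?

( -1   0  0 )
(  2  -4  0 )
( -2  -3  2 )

The matrix is lower triangular, so the determinant is the product of the diagonal entries:
det = (-1) · (-4) · (2) = 8

8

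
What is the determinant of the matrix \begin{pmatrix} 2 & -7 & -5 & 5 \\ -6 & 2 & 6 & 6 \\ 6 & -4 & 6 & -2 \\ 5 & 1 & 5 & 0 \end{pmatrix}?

-3316

Expand along row 4 (it has 1 zero):
  − (5) · M_41   where M_41 = det([-7 -5 5; 2 6 6; -4 6 -2]) = 616
  + (1) · M_42   where M_42 = det([2 -5 5; -6 6 6; 6 6 -2]) = -576
  − (5) · M_43   where M_43 = det([2 -7 5; -6 2 6; 6 -4 -2]) = -68
det = (-1)·(5)·(616) + (+1)·(1)·(-576) + (-1)·(5)·(-68) = -3316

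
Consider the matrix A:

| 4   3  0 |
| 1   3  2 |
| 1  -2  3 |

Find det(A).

|A| = 49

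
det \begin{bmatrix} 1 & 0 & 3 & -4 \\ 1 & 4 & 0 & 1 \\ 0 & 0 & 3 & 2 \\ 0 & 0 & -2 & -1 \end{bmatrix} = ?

4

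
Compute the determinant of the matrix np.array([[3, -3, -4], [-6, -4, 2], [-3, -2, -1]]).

Expand along row 1:
  + 3 · |-4 2; -2 -1| = 3·(4 − (-4)) = 24
  − (-3) · |-6 2; -3 -1| = −(-3)·(6 − (-6)) = 36
  + (-4) · |-6 -4; -3 -2| = (-4)·(12 − 12) = 0
Sum: (24) + (36) + (0) = 60

60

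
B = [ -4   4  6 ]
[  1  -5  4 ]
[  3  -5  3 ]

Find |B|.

Expand along column 1:
  + (-4) · |-5 4; -5 3| = (-4)·(-15 − (-20)) = -20
  − 1 · |4 6; -5 3| = −1·(12 − (-30)) = -42
  + 3 · |4 6; -5 4| = 3·(16 − (-30)) = 138
Sum: (-20) + (-42) + (138) = 76

|B| = 76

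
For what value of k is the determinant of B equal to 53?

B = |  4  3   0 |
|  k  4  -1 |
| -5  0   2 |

k = -1

Expanding along the row containing k, det(B) is linear in k: det(B) = (-6)·k + (47).
Set (-6)·k + (47) = 53  ⇒  (-6)·k = 6  ⇒  k = -1.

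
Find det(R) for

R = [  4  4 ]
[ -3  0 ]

|R| = 12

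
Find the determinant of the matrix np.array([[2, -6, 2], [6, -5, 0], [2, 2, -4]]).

Expand along column 3:
  + 2 · |6 -5; 2 2| = 2·(12 − (-10)) = 44
  + (-4) · |2 -6; 6 -5| = (-4)·(-10 − (-36)) = -104
Sum: (44) + (-104) = -60

The determinant is -60.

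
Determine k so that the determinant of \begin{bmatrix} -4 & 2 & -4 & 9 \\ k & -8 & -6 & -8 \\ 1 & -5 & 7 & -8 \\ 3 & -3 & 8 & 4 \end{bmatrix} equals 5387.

Expanding along the row containing k, det(A) is linear in k: det(A) = (163)·k + (3920).
Set (163)·k + (3920) = 5387  ⇒  (163)·k = 1467  ⇒  k = 9.

k = 9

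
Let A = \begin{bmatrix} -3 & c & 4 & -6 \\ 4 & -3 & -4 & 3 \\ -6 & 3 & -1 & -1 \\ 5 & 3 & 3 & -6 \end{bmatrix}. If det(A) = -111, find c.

c = 6

Expanding along the row containing c, det(A) is linear in c: det(A) = (-161)·c + (855).
Set (-161)·c + (855) = -111  ⇒  (-161)·c = -966  ⇒  c = 6.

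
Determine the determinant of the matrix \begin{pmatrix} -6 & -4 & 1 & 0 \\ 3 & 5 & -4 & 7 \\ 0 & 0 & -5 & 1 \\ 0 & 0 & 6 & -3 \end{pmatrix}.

The determinant is -162.

The matrix is block upper-triangular with a 2×2 block and a 2×2 block on the diagonal, so its determinant equals the product of the determinants of the diagonal blocks.
det of the 2×2 block = -18
det of the 2×2 block = 9
det = (-18)·(9) = -162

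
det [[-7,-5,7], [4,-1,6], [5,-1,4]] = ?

Expand along row 1:
  + (-7) · |-1 6; -1 4| = (-7)·(-4 − (-6)) = -14
  − (-5) · |4 6; 5 4| = −(-5)·(16 − 30) = -70
  + 7 · |4 -1; 5 -1| = 7·(-4 − (-5)) = 7
Sum: (-14) + (-70) + (7) = -77

-77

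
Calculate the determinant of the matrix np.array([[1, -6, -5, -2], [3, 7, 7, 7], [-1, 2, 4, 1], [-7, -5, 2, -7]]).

Expand along row 1:
  + (1) · M_11   where M_11 = det([7 7 7; 2 4 1; -5 2 -7]) = 21
  − (-6) · M_12   where M_12 = det([3 7 7; -1 4 1; -7 2 -7]) = -6
  + (-5) · M_13   where M_13 = det([3 7 7; -1 2 1; -7 -5 -7]) = 8
  − (-2) · M_14   where M_14 = det([3 7 7; -1 2 4; -7 -5 2]) = 23
det = (+1)·(1)·(21) + (-1)·(-6)·(-6) + (+1)·(-5)·(8) + (-1)·(-2)·(23) = -9

-9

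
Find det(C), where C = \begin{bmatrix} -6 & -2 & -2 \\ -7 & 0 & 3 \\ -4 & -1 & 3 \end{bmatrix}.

Expand along row 2:
  − (-7) · |-2 -2; -1 3| = −(-7)·(-6 − 2) = -56
  − 3 · |-6 -2; -4 -1| = −3·(6 − 8) = 6
Sum: (-56) + (6) = -50

-50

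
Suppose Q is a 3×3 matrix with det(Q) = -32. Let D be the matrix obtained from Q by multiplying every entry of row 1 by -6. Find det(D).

det(D) = 192

Scaling one row by -6 multiplies the determinant by -6.
det(D) = (-6)·(-32) = 192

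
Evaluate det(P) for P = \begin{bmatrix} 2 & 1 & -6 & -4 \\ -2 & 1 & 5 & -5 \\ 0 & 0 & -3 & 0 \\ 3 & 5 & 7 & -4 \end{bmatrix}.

Expand along row 3 (it has 3 zeros):
  + (-3) · M_33   where M_33 = det([2 1 -4; -2 1 -5; 3 5 -4]) = 71
det = (+1)·(-3)·(71) = -213

|P| = -213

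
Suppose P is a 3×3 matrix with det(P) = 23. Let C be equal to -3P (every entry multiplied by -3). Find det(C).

-621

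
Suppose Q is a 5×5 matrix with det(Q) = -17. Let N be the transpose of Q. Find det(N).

det(N) = -17

det(Qᵀ) = det(Q).
det(N) = (1)·(-17) = -17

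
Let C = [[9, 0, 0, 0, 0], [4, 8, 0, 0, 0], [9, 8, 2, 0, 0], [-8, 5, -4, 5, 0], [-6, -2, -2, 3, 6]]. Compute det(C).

|C| = 4320

C is lower triangular, so det(C) is the product of the diagonal entries:
det = (9) · (8) · (2) · (5) · (6) = 4320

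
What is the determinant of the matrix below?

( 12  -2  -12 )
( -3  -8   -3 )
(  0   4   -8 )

Expand along row 3:
  − 4 · |12 -12; -3 -3| = −4·(-36 − 36) = 288
  + (-8) · |12 -2; -3 -8| = (-8)·(-96 − 6) = 816
Sum: (288) + (816) = 1104

The determinant is 1104.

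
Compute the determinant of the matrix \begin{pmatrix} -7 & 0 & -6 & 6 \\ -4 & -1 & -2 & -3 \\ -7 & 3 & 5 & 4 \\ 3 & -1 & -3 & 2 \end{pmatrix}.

134

Expand along row 1 (it has 1 zero):
  + (-7) · M_11   where M_11 = det([-1 -2 -3; 3 5 4; -1 -3 2]) = 10
  + (-6) · M_13   where M_13 = det([-4 -1 -3; -7 3 4; 3 -1 2]) = -60
  − (6) · M_14   where M_14 = det([-4 -1 -2; -7 3 5; 3 -1 -3]) = 26
det = (+1)·(-7)·(10) + (+1)·(-6)·(-60) + (-1)·(6)·(26) = 134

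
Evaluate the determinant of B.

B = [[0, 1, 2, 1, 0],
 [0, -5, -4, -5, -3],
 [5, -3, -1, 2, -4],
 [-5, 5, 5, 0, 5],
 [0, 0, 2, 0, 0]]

The determinant is 0.

Expand along row 5 (it has 4 zeros):
  + (2) · M_53   where M_53 = det([0 1 1 0; 0 -5 -5 -3; 5 -3 2 -4; -5 5 0 5]) = 0
det = (+1)·(2)·(0) = 0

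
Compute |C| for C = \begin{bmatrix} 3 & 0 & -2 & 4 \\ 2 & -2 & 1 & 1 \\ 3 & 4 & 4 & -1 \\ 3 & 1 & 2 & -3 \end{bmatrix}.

Expand along row 1 (it has 1 zero):
  + (3) · M_11   where M_11 = det([-2 1 1; 4 4 -1; 1 2 -3]) = 35
  + (-2) · M_13   where M_13 = det([2 -2 1; 3 4 -1; 3 1 -3]) = -43
  − (4) · M_14   where M_14 = det([2 -2 1; 3 4 4; 3 1 2]) = -13
det = (+1)·(3)·(35) + (+1)·(-2)·(-43) + (-1)·(4)·(-13) = 243

243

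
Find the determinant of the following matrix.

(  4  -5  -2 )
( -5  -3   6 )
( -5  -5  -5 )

The determinant is 435.

Expand along column 1:
  + 4 · |-3 6; -5 -5| = 4·(15 − (-30)) = 180
  − (-5) · |-5 -2; -5 -5| = −(-5)·(25 − 10) = 75
  + (-5) · |-5 -2; -3 6| = (-5)·(-30 − 6) = 180
Sum: (180) + (75) + (180) = 435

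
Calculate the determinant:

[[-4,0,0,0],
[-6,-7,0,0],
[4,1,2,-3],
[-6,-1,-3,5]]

The determinant is 28.

The matrix is block lower-triangular with a 2×2 block and a 2×2 block on the diagonal, so its determinant equals the product of the determinants of the diagonal blocks.
det of the 2×2 block = 28
det of the 2×2 block = 1
det = (28)·(1) = 28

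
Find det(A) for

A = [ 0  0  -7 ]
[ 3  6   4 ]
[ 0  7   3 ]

Expand along column 1:
  − 3 · |0 -7; 7 3| = −3·(0 − (-49)) = -147

det(A) = -147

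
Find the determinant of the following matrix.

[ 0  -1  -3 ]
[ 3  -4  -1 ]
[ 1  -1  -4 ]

The determinant is -14.

Expand along column 1:
  − 3 · |-1 -3; -1 -4| = −3·(4 − 3) = -3
  + 1 · |-1 -3; -4 -1| = 1·(1 − 12) = -11
Sum: (-3) + (-11) = -14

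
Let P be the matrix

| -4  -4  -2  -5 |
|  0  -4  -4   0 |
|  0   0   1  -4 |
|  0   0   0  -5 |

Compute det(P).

The determinant is -80.

P is upper triangular, so det(P) is the product of the diagonal entries:
det = (-4) · (-4) · (1) · (-5) = -80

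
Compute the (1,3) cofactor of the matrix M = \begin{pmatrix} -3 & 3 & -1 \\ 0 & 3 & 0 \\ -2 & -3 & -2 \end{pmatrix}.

6

Delete row 1 and column 3; the remaining 2×2 submatrix is [0 3; -2 -3].
Its determinant is 0·(-3) − 3·(-2) = 6.
The cofactor carries sign (−1)^(1+3) = +1, so C_{1,3} = +(6) = 6.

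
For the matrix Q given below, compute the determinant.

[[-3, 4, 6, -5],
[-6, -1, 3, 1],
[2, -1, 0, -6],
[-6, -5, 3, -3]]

228

Expand along row 3 (it has 1 zero):
  + (2) · M_31   where M_31 = det([4 6 -5; -1 3 1; -5 3 -3]) = -156
  − (-1) · M_32   where M_32 = det([-3 6 -5; -6 3 1; -6 3 -3]) = -108
  − (-6) · M_34   where M_34 = det([-3 4 6; -6 -1 3; -6 -5 3]) = 108
det = (+1)·(2)·(-156) + (-1)·(-1)·(-108) + (-1)·(-6)·(108) = 228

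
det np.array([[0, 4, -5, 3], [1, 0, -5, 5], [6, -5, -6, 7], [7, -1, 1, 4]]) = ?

Expand along row 1 (it has 1 zero):
  − (4) · M_12   where M_12 = det([1 -5 5; 6 -6 7; 7 1 4]) = 84
  + (-5) · M_13   where M_13 = det([1 0 5; 6 -5 7; 7 -1 4]) = 132
  − (3) · M_14   where M_14 = det([1 0 -5; 6 -5 -6; 7 -1 1]) = -156
det = (-1)·(4)·(84) + (+1)·(-5)·(132) + (-1)·(3)·(-156) = -528

The determinant is -528.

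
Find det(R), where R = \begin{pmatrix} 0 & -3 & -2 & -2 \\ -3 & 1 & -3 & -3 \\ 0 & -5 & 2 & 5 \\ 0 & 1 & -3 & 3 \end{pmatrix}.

-387

Expand along column 1 (it has 3 zeros):
  − (-3) · M_21   where M_21 = det([-3 -2 -2; -5 2 5; 1 -3 3]) = -129
det = (-1)·(-3)·(-129) = -387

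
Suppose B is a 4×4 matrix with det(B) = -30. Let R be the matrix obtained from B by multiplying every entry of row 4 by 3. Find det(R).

Scaling one row by 3 multiplies the determinant by 3.
det(R) = (3)·(-30) = -90

|R| = -90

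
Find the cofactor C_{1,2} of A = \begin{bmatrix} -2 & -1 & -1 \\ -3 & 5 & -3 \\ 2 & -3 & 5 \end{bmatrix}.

Delete row 1 and column 2; the remaining 2×2 submatrix is [-3 -3; 2 5].
Its determinant is (-3)·5 − (-3)·2 = -9.
The cofactor carries sign (−1)^(1+2) = −1, so C_{1,2} = −(-9) = 9.

9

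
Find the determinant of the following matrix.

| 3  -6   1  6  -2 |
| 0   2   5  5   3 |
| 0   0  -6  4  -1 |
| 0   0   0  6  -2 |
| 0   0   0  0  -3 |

648

The matrix is upper triangular, so the determinant is the product of the diagonal entries:
det = (3) · (2) · (-6) · (6) · (-3) = 648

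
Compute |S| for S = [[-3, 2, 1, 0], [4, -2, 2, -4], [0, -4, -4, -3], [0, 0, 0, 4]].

-128

Expand along row 4 (it has 3 zeros):
  + (4) · M_44   where M_44 = det([-3 2 1; 4 -2 2; 0 -4 -4]) = -32
det = (+1)·(4)·(-32) = -128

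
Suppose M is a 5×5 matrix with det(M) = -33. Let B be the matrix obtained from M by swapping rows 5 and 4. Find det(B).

|B| = 33

Swapping two rows multiplies the determinant by −1.
det(B) = (-1)·(-33) = 33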